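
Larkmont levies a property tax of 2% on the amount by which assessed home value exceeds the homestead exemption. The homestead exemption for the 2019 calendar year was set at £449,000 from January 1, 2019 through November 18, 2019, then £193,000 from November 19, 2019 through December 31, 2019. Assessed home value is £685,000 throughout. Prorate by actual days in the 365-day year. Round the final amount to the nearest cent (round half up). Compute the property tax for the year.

£5,323.18

January 1 – November 18, 2019: 322 days, exemption £449,000 → (£685,000 − £449,000) × 2% × 322/365 = £4,163.9452
November 19 – December 31, 2019: 43 days, exemption £193,000 → (£685,000 − £193,000) × 2% × 43/365 = £1,159.2329
Total = £5,323.1781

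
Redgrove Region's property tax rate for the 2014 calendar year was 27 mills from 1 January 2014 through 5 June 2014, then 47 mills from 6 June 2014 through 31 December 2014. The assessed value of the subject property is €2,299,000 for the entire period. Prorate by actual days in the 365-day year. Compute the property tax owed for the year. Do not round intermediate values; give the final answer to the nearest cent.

1 January – 5 June 2014: 156 days at 27 mills → €2,299,000 × 2.7% × 156/365 = €26,529.8301
6 June – 31 December 2014: 209 days at 47 mills → €2,299,000 × 4.7% × 209/365 = €61,871.4438
Total = €88,401.2740

€88,401.27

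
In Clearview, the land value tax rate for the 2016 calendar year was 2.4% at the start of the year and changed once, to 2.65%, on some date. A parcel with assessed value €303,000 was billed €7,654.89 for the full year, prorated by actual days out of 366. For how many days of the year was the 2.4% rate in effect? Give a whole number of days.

Let d = days at the first rate; then 366 − d days at the second rate.
€303,000 × [2.4%·d + 2.65%·(366−d)] / 366 = €7,654.89
Solving gives d = 181, so the new rate took effect on 30 Jun 2016.

181 days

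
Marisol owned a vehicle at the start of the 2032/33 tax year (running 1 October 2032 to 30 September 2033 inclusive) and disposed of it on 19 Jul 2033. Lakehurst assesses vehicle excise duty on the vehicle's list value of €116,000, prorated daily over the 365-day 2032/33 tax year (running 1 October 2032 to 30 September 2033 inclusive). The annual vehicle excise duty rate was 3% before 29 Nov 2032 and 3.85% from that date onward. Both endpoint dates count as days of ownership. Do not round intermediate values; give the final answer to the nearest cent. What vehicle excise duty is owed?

€3,413.42

1 Oct – 28 Nov 2032: 59 days at 3% → €116,000 × 3% × 59/365 = €562.5205
29 Nov 2032 – 19 Jul 2033: 233 days at 3.85% → €116,000 × 3.85% × 233/365 = €2,850.8986
Total = €3,413.4192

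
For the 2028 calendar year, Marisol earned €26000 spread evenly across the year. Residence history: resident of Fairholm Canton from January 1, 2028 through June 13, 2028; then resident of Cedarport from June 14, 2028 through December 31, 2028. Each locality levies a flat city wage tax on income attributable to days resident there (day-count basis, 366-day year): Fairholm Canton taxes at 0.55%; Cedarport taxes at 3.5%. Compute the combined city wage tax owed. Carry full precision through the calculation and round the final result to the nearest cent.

Fairholm Canton, January 1 – June 13, 2028: 165 days → €26000 × 0.55% × 165/366 = €64.4672
Cedarport, June 14 – December 31, 2028: 201 days → €26000 × 3.5% × 201/366 = €499.7541
Total = €564.2213

€564.22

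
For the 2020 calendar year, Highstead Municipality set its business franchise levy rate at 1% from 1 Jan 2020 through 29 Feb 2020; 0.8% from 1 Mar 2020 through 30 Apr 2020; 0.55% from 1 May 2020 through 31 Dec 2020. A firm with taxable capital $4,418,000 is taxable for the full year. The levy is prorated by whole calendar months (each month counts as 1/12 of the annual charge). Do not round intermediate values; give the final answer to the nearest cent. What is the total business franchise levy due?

1 Jan – 29 Feb 2020: 2 months at 1% → $4,418,000 × 1% × 2/12 = $7,363.3333
1 Mar – 30 Apr 2020: 2 months at 0.8% → $4,418,000 × 0.8% × 2/12 = $5,890.6667
1 May – 31 Dec 2020: 8 months at 0.55% → $4,418,000 × 0.55% × 8/12 = $16,199.3333
Total = $29,453.3333

$29,453.33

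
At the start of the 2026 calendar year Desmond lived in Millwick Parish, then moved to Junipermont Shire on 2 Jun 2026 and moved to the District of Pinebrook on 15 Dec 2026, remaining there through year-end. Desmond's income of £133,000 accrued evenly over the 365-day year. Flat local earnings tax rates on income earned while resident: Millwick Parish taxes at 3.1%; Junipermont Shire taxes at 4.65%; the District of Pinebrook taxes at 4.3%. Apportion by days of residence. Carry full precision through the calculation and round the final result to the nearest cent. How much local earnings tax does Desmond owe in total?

£5,304.33

Millwick Parish, 1 Jan – 1 Jun 2026: 152 days → £133,000 × 3.1% × 152/365 = £1,716.9753
Junipermont Shire, 2 Jun – 14 Dec 2026: 196 days → £133,000 × 4.65% × 196/365 = £3,320.9918
The District of Pinebrook, 15 Dec – 31 Dec 2026: 17 days → £133,000 × 4.3% × 17/365 = £266.3644
Total = £5,304.3315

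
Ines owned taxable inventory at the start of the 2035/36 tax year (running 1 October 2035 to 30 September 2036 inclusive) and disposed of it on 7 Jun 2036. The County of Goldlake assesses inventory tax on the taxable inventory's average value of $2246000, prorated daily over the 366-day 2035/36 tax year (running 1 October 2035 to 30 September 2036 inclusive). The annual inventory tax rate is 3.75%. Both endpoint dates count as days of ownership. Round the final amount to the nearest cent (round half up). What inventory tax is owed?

$57760.86

Days held (1 Oct 2035 – 7 Jun 2036): 251 out of 366
Tax = $2246000 × 3.75% × 251/366 = $57760.8607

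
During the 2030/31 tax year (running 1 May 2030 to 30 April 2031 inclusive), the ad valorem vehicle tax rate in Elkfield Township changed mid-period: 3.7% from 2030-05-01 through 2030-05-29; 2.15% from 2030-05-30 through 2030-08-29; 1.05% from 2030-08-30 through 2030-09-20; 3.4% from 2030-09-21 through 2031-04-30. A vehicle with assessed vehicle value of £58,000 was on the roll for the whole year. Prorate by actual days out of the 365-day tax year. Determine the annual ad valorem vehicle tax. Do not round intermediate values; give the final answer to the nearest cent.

£1,720.93

2030-05-01 to 2030-05-29: 29 days at 3.7% → £58,000 × 3.7% × 29/365 = £170.5041
2030-05-30 to 2030-08-29: 92 days at 2.15% → £58,000 × 2.15% × 92/365 = £314.3123
2030-08-30 to 2030-09-20: 22 days at 1.05% → £58,000 × 1.05% × 22/365 = £36.7068
2030-09-21 to 2031-04-30: 222 days at 3.4% → £58,000 × 3.4% × 222/365 = £1,199.4082
Total = £1,720.9315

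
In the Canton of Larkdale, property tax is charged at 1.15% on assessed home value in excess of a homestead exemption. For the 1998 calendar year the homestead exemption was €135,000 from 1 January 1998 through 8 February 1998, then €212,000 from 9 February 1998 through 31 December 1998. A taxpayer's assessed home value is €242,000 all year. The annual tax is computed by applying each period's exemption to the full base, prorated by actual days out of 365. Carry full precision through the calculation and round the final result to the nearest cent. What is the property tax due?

1 January – 8 February 1998: 39 days, exemption €135,000 → (€242,000 − €135,000) × 1.15% × 39/365 = €131.4781
9 February – 31 December 1998: 326 days, exemption €212,000 → (€242,000 − €212,000) × 1.15% × 326/365 = €308.1370
Total = €439.6151

€439.62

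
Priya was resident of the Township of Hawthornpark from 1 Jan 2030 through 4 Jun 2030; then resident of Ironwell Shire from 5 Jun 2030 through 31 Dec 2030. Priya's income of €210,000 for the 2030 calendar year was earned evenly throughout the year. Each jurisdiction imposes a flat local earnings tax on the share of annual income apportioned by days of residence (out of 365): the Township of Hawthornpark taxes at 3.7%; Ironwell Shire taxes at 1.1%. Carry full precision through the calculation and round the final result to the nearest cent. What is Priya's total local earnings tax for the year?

The Township of Hawthornpark, 1 Jan – 4 Jun 2030: 155 days → €210,000 × 3.7% × 155/365 = €3,299.5890
Ironwell Shire, 5 Jun – 31 Dec 2030: 210 days → €210,000 × 1.1% × 210/365 = €1,329.0411
Total = €4,628.6301

€4,628.63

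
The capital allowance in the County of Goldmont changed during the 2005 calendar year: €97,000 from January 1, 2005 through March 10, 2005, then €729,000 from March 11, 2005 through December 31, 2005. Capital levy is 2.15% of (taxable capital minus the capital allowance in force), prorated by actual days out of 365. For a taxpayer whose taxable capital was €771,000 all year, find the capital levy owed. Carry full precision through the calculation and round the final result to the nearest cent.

€3,471.69

January 1 – March 10, 2005: 69 days, exemption €97,000 → (€771,000 − €97,000) × 2.15% × 69/365 = €2,739.3945
March 11 – December 31, 2005: 296 days, exemption €729,000 → (€771,000 − €729,000) × 2.15% × 296/365 = €732.2959
Total = €3,471.6904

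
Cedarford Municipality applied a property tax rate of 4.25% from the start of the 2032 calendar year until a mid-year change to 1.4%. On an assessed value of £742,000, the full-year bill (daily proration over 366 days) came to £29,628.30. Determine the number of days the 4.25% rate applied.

333 days

Let d = days at the first rate; then 366 − d days at the second rate.
£742,000 × [4.25%·d + 1.4%·(366−d)] / 366 = £29,628.30
Solving gives d = 333, so the new rate took effect on 29 November 2032.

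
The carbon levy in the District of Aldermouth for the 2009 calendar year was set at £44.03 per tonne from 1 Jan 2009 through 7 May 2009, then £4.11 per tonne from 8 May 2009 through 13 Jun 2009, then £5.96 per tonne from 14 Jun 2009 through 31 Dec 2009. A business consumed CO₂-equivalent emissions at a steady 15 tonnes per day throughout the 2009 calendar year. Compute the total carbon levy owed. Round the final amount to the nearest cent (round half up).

1 Jan – 7 May 2009: 127 days × 15 tonnes/day = 1,905 tonnes at £44.03/tonne → £83,877.15
8 May – 13 Jun 2009: 37 days × 15 tonnes/day = 555 tonnes at £4.11/tonne → £2,281.05
14 Jun – 31 Dec 2009: 201 days × 15 tonnes/day = 3,015 tonnes at £5.96/tonne → £17,969.40

£104,127.60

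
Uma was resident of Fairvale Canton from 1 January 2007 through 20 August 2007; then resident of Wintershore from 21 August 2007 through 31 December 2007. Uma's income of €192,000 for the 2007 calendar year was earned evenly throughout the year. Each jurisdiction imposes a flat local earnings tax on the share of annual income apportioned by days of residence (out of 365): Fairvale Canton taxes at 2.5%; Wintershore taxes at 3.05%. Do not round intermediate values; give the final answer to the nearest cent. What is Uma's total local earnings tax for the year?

€5,184.79

Fairvale Canton, 1 January – 20 August 2007: 232 days → €192,000 × 2.5% × 232/365 = €3,050.9589
Wintershore, 21 August – 31 December 2007: 133 days → €192,000 × 3.05% × 133/365 = €2,133.8301
Total = €5,184.7890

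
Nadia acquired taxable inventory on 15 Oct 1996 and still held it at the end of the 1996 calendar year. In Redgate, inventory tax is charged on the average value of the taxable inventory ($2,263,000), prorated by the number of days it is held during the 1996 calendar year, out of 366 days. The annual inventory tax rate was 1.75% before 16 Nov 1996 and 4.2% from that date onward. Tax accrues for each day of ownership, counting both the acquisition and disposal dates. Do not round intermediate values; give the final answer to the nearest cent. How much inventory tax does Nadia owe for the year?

$15,408.19

15 Oct – 15 Nov 1996: 32 days at 1.75% → $2,263,000 × 1.75% × 32/366 = $3,462.5137
16 Nov – 31 Dec 1996: 46 days at 4.2% → $2,263,000 × 4.2% × 46/366 = $11,945.6721
Total = $15,408.1858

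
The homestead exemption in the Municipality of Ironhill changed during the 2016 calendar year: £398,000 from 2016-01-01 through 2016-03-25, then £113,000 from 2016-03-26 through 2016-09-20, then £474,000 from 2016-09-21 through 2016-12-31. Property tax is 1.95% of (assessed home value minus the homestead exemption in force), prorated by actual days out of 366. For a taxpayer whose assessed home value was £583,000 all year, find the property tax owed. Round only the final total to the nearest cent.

£5,912.50

2016-01-01 to 2016-03-25: 85 days, exemption £398,000 → (£583,000 − £398,000) × 1.95% × 85/366 = £837.8074
2016-03-26 to 2016-09-20: 179 days, exemption £113,000 → (£583,000 − £113,000) × 1.95% × 179/366 = £4,482.3361
2016-09-21 to 2016-12-31: 102 days, exemption £474,000 → (£583,000 − £474,000) × 1.95% × 102/366 = £592.3525
Total = £5,912.4959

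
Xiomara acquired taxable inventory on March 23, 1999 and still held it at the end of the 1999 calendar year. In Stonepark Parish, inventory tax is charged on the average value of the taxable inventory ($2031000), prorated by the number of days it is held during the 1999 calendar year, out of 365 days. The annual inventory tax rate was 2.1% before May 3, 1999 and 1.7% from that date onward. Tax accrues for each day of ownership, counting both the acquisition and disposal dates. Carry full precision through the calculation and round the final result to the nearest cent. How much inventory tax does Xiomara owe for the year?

$27777.40

March 23 – May 2, 1999: 41 days at 2.1% → $2031000 × 2.1% × 41/365 = $4790.9342
May 3 – December 31, 1999: 243 days at 1.7% → $2031000 × 1.7% × 243/365 = $22986.4685
Total = $27777.4027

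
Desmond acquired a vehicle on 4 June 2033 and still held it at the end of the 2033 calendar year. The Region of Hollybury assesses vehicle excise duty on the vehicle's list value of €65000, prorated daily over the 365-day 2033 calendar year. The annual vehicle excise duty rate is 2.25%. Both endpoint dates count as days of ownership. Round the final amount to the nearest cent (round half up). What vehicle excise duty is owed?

€845.45

Days held (4 June – 31 December 2033): 211 out of 365
Tax = €65000 × 2.25% × 211/365 = €845.4452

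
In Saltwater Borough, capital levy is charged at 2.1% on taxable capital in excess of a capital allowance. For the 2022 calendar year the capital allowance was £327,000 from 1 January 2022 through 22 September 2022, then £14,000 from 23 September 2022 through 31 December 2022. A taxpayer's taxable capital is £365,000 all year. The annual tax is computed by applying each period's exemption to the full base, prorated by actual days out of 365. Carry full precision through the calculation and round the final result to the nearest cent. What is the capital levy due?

£2,598.82

1 January – 22 September 2022: 265 days, exemption £327,000 → (£365,000 − £327,000) × 2.1% × 265/365 = £579.3699
23 September – 31 December 2022: 100 days, exemption £14,000 → (£365,000 − £14,000) × 2.1% × 100/365 = £2,019.4521
Total = £2,598.8219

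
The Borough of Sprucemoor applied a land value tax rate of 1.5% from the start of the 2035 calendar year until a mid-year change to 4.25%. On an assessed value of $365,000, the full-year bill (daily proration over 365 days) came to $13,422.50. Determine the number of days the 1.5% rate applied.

Let d = days at the first rate; then 365 − d days at the second rate.
$365,000 × [1.5%·d + 4.25%·(365−d)] / 365 = $13,422.50
Solving gives d = 76, so the new rate took effect on 18 Mar 2035.

76 days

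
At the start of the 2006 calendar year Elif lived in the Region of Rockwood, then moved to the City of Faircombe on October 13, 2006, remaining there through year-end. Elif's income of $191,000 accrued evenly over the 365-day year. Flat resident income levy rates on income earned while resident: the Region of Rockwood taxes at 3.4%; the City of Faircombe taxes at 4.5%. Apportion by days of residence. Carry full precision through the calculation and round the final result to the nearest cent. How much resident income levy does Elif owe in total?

The Region of Rockwood, January 1 – October 12, 2006: 285 days → $191,000 × 3.4% × 285/365 = $5,070.6575
The City of Faircombe, October 13 – December 31, 2006: 80 days → $191,000 × 4.5% × 80/365 = $1,883.8356
Total = $6,954.4932

$6,954.49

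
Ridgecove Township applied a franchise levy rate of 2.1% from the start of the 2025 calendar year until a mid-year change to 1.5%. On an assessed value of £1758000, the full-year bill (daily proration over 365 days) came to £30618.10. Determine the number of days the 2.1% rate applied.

147 days

Let d = days at the first rate; then 365 − d days at the second rate.
£1758000 × [2.1%·d + 1.5%·(365−d)] / 365 = £30618.10
Solving gives d = 147, so the new rate took effect on 28 May 2025.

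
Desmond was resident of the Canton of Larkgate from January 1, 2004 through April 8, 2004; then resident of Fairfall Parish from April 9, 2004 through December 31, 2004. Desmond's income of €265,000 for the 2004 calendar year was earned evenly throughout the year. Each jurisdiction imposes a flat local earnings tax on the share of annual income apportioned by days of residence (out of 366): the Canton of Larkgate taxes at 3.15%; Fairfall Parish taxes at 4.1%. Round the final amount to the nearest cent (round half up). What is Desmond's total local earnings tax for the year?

€10,184.04

The Canton of Larkgate, January 1 – April 8, 2004: 99 days → €265,000 × 3.15% × 99/366 = €2,257.9303
Fairfall Parish, April 9 – December 31, 2004: 267 days → €265,000 × 4.1% × 267/366 = €7,926.1066
Total = €10,184.0369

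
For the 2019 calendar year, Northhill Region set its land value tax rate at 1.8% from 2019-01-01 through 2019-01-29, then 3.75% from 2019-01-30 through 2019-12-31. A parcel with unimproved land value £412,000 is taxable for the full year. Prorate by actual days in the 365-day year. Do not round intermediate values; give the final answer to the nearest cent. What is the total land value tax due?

£14,811.68

2019-01-01 to 2019-01-29: 29 days at 1.8% → £412,000 × 1.8% × 29/365 = £589.2164
2019-01-30 to 2019-12-31: 336 days at 3.75% → £412,000 × 3.75% × 336/365 = £14,222.4658
Total = £14,811.6822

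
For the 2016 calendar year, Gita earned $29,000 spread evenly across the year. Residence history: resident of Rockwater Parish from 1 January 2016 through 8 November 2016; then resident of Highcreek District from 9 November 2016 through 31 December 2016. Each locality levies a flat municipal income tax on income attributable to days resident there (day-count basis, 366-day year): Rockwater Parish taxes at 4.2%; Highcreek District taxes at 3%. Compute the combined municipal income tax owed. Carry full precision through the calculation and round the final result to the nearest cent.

$1,167.61

Rockwater Parish, 1 January – 8 November 2016: 313 days → $29,000 × 4.2% × 313/366 = $1,041.6230
Highcreek District, 9 November – 31 December 2016: 53 days → $29,000 × 3% × 53/366 = $125.9836
Total = $1,167.6066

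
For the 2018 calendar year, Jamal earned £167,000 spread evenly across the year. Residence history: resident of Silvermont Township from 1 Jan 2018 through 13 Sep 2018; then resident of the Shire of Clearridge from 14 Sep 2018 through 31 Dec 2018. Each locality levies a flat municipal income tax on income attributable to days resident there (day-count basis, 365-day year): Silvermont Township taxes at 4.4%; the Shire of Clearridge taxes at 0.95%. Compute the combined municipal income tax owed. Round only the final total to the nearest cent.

Silvermont Township, 1 Jan – 13 Sep 2018: 256 days → £167,000 × 4.4% × 256/365 = £5,153.6658
The Shire of Clearridge, 14 Sep – 31 Dec 2018: 109 days → £167,000 × 0.95% × 109/365 = £473.7767
Total = £5,627.4425

£5,627.44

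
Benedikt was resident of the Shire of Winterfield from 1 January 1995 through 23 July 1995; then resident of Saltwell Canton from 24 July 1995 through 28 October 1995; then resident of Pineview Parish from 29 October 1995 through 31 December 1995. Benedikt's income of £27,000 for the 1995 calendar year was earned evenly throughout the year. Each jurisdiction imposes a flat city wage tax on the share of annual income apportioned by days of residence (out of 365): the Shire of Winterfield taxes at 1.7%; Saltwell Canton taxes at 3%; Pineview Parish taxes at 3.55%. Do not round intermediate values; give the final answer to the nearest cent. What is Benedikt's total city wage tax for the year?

£639.86

The Shire of Winterfield, 1 January – 23 July 1995: 204 days → £27,000 × 1.7% × 204/365 = £256.5370
Saltwell Canton, 24 July – 28 October 1995: 97 days → £27,000 × 3% × 97/365 = £215.2603
Pineview Parish, 29 October – 31 December 1995: 64 days → £27,000 × 3.55% × 64/365 = £168.0658
Total = £639.8630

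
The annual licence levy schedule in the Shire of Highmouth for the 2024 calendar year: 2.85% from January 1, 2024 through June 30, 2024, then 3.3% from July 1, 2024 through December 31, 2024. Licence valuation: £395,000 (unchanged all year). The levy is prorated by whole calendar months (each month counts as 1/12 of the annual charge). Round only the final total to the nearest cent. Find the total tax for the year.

£12,146.25

January 1 – June 30, 2024: 6 months at 2.85% → £395,000 × 2.85% × 6/12 = £5,628.7500
July 1 – December 31, 2024: 6 months at 3.3% → £395,000 × 3.3% × 6/12 = £6,517.5000
Total = £12,146.2500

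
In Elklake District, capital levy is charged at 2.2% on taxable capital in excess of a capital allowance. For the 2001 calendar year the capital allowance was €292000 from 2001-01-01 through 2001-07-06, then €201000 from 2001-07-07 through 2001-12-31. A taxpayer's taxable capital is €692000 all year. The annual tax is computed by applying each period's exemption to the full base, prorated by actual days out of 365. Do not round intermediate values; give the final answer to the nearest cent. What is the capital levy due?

2001-01-01 to 2001-07-06: 187 days, exemption €292000 → (€692000 − €292000) × 2.2% × 187/365 = €4508.4932
2001-07-07 to 2001-12-31: 178 days, exemption €201000 → (€692000 − €201000) × 2.2% × 178/365 = €5267.8247
Total = €9776.3178

€9776.32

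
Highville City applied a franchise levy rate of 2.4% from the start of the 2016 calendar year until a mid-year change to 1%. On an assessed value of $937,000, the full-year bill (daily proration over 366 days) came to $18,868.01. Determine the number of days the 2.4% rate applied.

Let d = days at the first rate; then 366 − d days at the second rate.
$937,000 × [2.4%·d + 1%·(366−d)] / 366 = $18,868.01
Solving gives d = 265, so the new rate took effect on 22 September 2016.

265 days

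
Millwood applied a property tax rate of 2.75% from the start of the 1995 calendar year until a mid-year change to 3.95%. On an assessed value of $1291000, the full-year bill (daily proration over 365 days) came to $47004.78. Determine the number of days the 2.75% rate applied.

Let d = days at the first rate; then 365 − d days at the second rate.
$1291000 × [2.75%·d + 3.95%·(365−d)] / 365 = $47004.78
Solving gives d = 94, so the new rate took effect on April 5, 1995.

94 days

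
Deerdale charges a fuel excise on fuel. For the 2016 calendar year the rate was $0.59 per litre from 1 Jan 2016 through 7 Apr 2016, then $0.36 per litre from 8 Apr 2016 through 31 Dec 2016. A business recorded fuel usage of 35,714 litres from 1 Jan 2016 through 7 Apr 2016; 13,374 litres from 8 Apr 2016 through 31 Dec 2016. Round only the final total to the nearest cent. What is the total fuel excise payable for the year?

1 Jan – 7 Apr 2016: 35,714 litres at $0.59/litre → $21,071.26
8 Apr – 31 Dec 2016: 13,374 litres at $0.36/litre → $4,814.64

$25,885.90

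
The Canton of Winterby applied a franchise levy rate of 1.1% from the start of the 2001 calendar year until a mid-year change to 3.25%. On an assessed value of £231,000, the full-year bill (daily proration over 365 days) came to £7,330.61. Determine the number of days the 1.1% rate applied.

Let d = days at the first rate; then 365 − d days at the second rate.
£231,000 × [1.1%·d + 3.25%·(365−d)] / 365 = £7,330.61
Solving gives d = 13, so the new rate took effect on 14 Jan 2001.

13 days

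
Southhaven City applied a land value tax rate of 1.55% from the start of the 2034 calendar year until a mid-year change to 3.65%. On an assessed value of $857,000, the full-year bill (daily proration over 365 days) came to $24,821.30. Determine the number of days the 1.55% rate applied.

Let d = days at the first rate; then 365 − d days at the second rate.
$857,000 × [1.55%·d + 3.65%·(365−d)] / 365 = $24,821.30
Solving gives d = 131, so the new rate took effect on 12 May 2034.

131 days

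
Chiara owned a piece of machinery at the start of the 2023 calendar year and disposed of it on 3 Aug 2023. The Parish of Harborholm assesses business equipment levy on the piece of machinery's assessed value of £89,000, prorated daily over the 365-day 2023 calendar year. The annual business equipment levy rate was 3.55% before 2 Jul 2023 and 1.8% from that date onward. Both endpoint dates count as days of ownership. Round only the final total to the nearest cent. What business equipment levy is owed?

1 Jan – 1 Jul 2023: 182 days at 3.55% → £89,000 × 3.55% × 182/365 = £1,575.4219
2 Jul – 3 Aug 2023: 33 days at 1.8% → £89,000 × 1.8% × 33/365 = £144.8384
Total = £1,720.2603

£1,720.26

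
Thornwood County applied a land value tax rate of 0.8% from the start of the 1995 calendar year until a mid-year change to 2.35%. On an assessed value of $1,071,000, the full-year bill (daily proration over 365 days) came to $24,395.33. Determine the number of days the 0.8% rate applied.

17 days

Let d = days at the first rate; then 365 − d days at the second rate.
$1,071,000 × [0.8%·d + 2.35%·(365−d)] / 365 = $24,395.33
Solving gives d = 17, so the new rate took effect on 18 January 1995.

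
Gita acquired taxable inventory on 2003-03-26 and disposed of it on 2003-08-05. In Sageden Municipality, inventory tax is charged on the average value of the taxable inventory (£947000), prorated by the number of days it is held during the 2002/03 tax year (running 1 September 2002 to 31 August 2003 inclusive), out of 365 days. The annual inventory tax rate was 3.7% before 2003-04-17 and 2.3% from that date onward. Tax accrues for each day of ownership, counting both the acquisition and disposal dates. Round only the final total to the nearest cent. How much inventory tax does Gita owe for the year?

£8735.75

2003-03-26 to 2003-04-16: 22 days at 3.7% → £947000 × 3.7% × 22/365 = £2111.9397
2003-04-17 to 2003-08-05: 111 days at 2.3% → £947000 × 2.3% × 111/365 = £6623.8110
Total = £8735.7507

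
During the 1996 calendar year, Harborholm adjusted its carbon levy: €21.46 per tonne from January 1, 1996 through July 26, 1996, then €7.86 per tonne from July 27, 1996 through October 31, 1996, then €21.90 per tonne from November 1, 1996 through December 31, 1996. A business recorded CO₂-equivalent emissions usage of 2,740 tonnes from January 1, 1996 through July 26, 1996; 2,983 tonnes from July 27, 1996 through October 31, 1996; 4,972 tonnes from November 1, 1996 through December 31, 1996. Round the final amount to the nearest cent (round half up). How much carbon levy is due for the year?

€191,133.58

January 1 – July 26, 1996: 2,740 tonnes at €21.46/tonne → €58,800.40
July 27 – October 31, 1996: 2,983 tonnes at €7.86/tonne → €23,446.38
November 1 – December 31, 1996: 4,972 tonnes at €21.90/tonne → €108,886.80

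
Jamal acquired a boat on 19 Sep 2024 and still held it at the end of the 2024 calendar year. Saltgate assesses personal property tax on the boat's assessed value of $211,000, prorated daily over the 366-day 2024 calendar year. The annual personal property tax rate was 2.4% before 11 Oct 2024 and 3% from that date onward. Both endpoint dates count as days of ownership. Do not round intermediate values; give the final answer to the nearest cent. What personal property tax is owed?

$1,722.59

19 Sep – 10 Oct 2024: 22 days at 2.4% → $211,000 × 2.4% × 22/366 = $304.3934
11 Oct – 31 Dec 2024: 82 days at 3% → $211,000 × 3% × 82/366 = $1,418.1967
Total = $1,722.5902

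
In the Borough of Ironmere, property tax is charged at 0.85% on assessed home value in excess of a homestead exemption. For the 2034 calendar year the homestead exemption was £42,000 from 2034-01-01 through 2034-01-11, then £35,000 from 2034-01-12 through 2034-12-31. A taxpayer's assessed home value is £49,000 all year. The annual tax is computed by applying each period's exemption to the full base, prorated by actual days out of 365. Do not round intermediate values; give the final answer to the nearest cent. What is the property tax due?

2034-01-01 to 2034-01-11: 11 days, exemption £42,000 → (£49,000 − £42,000) × 0.85% × 11/365 = £1.7932
2034-01-12 to 2034-12-31: 354 days, exemption £35,000 → (£49,000 − £35,000) × 0.85% × 354/365 = £115.4137
Total = £117.2068

£117.21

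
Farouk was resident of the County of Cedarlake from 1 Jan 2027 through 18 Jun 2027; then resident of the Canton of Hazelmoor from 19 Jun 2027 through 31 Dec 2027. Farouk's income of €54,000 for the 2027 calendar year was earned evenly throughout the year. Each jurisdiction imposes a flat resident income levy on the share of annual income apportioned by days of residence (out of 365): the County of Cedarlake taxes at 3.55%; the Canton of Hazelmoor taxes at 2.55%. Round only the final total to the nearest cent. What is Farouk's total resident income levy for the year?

€1,627.03

The County of Cedarlake, 1 Jan – 18 Jun 2027: 169 days → €54,000 × 3.55% × 169/365 = €887.5973
The Canton of Hazelmoor, 19 Jun – 31 Dec 2027: 196 days → €54,000 × 2.55% × 196/365 = €739.4301
Total = €1,627.0274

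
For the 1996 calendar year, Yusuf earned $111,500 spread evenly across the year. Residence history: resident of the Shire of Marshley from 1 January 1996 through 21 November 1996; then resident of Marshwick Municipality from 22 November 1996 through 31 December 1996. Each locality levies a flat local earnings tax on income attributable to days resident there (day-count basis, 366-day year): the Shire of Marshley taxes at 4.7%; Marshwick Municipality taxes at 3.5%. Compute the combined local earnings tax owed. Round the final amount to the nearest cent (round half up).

$5,094.27

The Shire of Marshley, 1 January – 21 November 1996: 326 days → $111,500 × 4.7% × 326/366 = $4,667.7678
Marshwick Municipality, 22 November – 31 December 1996: 40 days → $111,500 × 3.5% × 40/366 = $426.5027
Total = $5,094.2705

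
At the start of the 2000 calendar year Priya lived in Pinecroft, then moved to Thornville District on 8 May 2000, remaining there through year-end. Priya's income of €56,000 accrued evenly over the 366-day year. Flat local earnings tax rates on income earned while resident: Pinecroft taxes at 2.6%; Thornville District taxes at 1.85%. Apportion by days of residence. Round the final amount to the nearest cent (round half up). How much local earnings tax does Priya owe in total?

€1,182.89

Pinecroft, 1 Jan – 7 May 2000: 128 days → €56,000 × 2.6% × 128/366 = €509.2022
Thornville District, 8 May – 31 Dec 2000: 238 days → €56,000 × 1.85% × 238/366 = €673.6831
Total = €1,182.8852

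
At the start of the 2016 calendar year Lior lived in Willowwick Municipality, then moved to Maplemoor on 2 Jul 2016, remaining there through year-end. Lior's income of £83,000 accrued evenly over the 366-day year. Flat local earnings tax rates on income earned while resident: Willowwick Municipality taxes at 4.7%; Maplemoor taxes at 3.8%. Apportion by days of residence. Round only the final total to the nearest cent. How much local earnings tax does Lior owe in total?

Willowwick Municipality, 1 Jan – 1 Jul 2016: 183 days → £83,000 × 4.7% × 183/366 = £1,950.5000
Maplemoor, 2 Jul – 31 Dec 2016: 183 days → £83,000 × 3.8% × 183/366 = £1,577.0000
Total = £3,527.5000

£3,527.50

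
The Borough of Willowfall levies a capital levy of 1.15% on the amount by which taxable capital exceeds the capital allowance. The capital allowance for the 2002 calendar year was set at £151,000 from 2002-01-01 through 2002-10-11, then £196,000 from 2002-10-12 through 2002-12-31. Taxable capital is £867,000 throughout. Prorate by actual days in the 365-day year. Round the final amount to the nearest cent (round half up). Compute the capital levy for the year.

£8,119.16

2002-01-01 to 2002-10-11: 284 days, exemption £151,000 → (£867,000 − £151,000) × 1.15% × 284/365 = £6,406.7288
2002-10-12 to 2002-12-31: 81 days, exemption £196,000 → (£867,000 − £196,000) × 1.15% × 81/365 = £1,712.4288
Total = £8,119.1575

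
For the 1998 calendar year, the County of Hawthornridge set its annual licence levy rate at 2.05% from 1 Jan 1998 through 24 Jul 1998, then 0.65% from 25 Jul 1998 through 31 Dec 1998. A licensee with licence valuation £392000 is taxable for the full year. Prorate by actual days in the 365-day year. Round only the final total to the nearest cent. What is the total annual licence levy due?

1 Jan – 24 Jul 1998: 205 days at 2.05% → £392000 × 2.05% × 205/365 = £4513.3699
25 Jul – 31 Dec 1998: 160 days at 0.65% → £392000 × 0.65% × 160/365 = £1116.9315
Total = £5630.3014

£5630.30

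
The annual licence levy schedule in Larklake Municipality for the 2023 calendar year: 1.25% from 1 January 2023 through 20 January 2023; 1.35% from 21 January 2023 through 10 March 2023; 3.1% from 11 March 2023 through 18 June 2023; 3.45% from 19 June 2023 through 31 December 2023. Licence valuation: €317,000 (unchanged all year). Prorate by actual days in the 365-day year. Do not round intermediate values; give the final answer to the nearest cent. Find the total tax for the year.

1 January – 20 January 2023: 20 days at 1.25% → €317,000 × 1.25% × 20/365 = €217.1233
21 January – 10 March 2023: 49 days at 1.35% → €317,000 × 1.35% × 49/365 = €574.5082
11 March – 18 June 2023: 100 days at 3.1% → €317,000 × 3.1% × 100/365 = €2,692.3288
19 June – 31 December 2023: 196 days at 3.45% → €317,000 × 3.45% × 196/365 = €5,872.7507
Total = €9,356.7110

€9,356.71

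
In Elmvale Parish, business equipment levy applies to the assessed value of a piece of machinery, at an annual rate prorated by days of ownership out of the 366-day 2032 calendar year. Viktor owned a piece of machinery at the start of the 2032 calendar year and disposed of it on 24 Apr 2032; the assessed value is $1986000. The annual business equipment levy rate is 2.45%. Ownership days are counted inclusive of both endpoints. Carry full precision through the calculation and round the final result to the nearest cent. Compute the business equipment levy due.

Days held (1 Jan – 24 Apr 2032): 115 out of 366
Tax = $1986000 × 2.45% × 115/366 = $15288.4016

$15288.40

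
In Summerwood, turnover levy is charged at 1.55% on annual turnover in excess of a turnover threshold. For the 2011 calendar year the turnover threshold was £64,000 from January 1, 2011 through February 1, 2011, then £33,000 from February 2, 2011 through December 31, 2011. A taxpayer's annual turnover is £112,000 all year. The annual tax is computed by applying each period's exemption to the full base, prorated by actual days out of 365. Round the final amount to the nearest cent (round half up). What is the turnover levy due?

£1,182.37

January 1 – February 1, 2011: 32 days, exemption £64,000 → (£112,000 − £64,000) × 1.55% × 32/365 = £65.2274
February 2 – December 31, 2011: 333 days, exemption £33,000 → (£112,000 − £33,000) × 1.55% × 333/365 = £1,117.1466
Total = £1,182.3740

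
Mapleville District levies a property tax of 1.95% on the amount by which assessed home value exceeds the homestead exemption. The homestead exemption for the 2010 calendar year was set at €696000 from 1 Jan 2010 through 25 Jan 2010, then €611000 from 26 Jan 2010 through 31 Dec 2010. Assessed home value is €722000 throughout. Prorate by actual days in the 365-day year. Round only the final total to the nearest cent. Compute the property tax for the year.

1 Jan – 25 Jan 2010: 25 days, exemption €696000 → (€722000 − €696000) × 1.95% × 25/365 = €34.7260
26 Jan – 31 Dec 2010: 340 days, exemption €611000 → (€722000 − €611000) × 1.95% × 340/365 = €2016.2466
Total = €2050.9726

€2050.97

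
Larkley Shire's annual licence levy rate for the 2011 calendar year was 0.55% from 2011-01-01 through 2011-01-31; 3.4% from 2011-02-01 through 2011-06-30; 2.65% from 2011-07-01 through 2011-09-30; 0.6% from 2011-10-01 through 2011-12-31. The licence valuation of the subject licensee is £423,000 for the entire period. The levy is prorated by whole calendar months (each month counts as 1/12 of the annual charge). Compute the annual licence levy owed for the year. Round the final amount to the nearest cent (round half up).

£9,623.25

2011-01-01 to 2011-01-31: 1 month at 0.55% → £423,000 × 0.55% × 1/12 = £193.8750
2011-02-01 to 2011-06-30: 5 months at 3.4% → £423,000 × 3.4% × 5/12 = £5,992.5000
2011-07-01 to 2011-09-30: 3 months at 2.65% → £423,000 × 2.65% × 3/12 = £2,802.3750
2011-10-01 to 2011-12-31: 3 months at 0.6% → £423,000 × 0.6% × 3/12 = £634.5000
Total = £9,623.2500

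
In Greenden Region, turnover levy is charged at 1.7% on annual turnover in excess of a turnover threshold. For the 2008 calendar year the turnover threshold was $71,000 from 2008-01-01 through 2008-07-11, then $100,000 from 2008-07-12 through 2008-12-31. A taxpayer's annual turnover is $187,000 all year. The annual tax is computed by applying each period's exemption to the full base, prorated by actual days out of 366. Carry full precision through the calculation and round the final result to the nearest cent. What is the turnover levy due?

2008-01-01 to 2008-07-11: 193 days, exemption $71,000 → ($187,000 − $71,000) × 1.7% × 193/366 = $1,039.8798
2008-07-12 to 2008-12-31: 173 days, exemption $100,000 → ($187,000 − $100,000) × 1.7% × 173/366 = $699.0902
Total = $1,738.9699

$1,738.97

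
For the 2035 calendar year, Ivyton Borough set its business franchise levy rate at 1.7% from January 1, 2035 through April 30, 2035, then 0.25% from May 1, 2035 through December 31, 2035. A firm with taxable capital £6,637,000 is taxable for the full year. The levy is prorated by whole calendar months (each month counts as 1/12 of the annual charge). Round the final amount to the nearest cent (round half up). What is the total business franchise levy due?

January 1 – April 30, 2035: 4 months at 1.7% → £6,637,000 × 1.7% × 4/12 = £37,609.6667
May 1 – December 31, 2035: 8 months at 0.25% → £6,637,000 × 0.25% × 8/12 = £11,061.6667
Total = £48,671.3333

£48,671.33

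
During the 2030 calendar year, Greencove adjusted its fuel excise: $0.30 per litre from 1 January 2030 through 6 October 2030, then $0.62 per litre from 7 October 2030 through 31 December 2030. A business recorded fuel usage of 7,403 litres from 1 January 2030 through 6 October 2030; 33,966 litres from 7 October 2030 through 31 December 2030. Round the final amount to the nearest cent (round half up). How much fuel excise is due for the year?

1 January – 6 October 2030: 7,403 litres at $0.30/litre → $2,220.90
7 October – 31 December 2030: 33,966 litres at $0.62/litre → $21,058.92

$23,279.82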